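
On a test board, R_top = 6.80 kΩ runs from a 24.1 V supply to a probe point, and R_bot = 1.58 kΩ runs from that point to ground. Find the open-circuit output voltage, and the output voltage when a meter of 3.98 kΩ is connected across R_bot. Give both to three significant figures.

Unloaded: 4.54 V; loaded: 3.44 V

Open-circuit: V = 24.1 × 1.58/(6.80 + 1.58) = 4.54 V.
With the load, R_bot becomes R_bot‖R_L = 1.131 kΩ, so V = 24.1 × 1.131/7.931 = 3.44 V.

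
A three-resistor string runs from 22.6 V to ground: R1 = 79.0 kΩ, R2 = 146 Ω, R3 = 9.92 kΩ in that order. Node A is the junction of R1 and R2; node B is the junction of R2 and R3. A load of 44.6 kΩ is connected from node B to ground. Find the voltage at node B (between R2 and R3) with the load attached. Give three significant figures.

V ≈ 2.10 V

At node B, R3 is in parallel with the load: R3‖R_L = 8115 Ω.
Below node A the resistance is R2 + (R3‖R_L) = 8261 Ω, so V_A = 22.6 × 8261/87260 = 2.140 V.
Then V_B = V_A × (R3‖R_L)/(R2 + R3‖R_L) = 2.140 × 8115/8261 = 2.10 V.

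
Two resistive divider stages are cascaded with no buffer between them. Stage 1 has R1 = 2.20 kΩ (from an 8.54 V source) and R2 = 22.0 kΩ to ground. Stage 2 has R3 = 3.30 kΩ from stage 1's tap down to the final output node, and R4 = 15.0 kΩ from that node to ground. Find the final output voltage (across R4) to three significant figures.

V_out ≈ 5.74 V

Stage 2 presents R3+R4 = 18.30 kΩ as a load on stage 1's tap.
Stage 1's lower leg becomes R2‖(R3+R4) = 9.990 kΩ, so V_mid = 8.54 × 9.990/12.19 = 6.999 V.
Stage 2 is itself unloaded: V_out = V_mid × R4/(R3+R4) = 6.999 × 15.0/18.30 = 5.74 V.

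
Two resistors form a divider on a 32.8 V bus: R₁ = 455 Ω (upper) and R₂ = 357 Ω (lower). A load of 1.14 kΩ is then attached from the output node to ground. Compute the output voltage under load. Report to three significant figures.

V_out ≈ 12.3 V

The load sits in parallel with R₂: R₂‖R_L = (357 × 1140) / (357 + 1140) = 271.9 Ω.
V_out = 32.8 × 271.9 / (455 + 271.9) = 32.8 × 271.9/726.9 = 12.3 V.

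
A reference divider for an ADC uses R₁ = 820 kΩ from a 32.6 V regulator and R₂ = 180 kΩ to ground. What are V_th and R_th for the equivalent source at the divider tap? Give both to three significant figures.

V_th = 5.87 V, R_th = 148 kΩ

V_th is the open-circuit tap voltage: 32.6 × 180/(820 + 180) = 5.87 V.
With the supply zeroed, R₁ and R₂ appear in parallel from the tap: R_th = R₁‖R₂ = (820 × 180)/1000 = 148 kΩ.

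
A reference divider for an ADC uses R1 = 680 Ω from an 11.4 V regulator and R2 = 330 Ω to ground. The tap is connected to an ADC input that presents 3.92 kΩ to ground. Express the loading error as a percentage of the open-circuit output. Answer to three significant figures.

The divider's output (Thévenin) resistance is R1‖R2 = 222.2 Ω.
Fractional drop under load = R_th/(R_th + R_L) = 222.2 / (222.2 + 3920) = 0.05364.
So the output falls by 5.36 %.

5.36 %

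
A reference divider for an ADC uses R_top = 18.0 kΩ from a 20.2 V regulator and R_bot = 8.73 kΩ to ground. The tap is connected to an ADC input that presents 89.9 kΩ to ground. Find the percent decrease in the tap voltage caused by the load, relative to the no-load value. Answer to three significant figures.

The divider's output (Thévenin) resistance is R_top‖R_bot = 5.879 kΩ.
Fractional drop under load = R_th/(R_th + R_L) = 5.879 / (5.879 + 89.9) = 0.06138.
So the output falls by 6.14 %.

6.14 %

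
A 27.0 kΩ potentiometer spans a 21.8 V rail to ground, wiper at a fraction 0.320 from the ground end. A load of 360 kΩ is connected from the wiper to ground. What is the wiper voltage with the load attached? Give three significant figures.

V ≈ 6.86 V

The wiper splits the pot into (1−α)R = 18.36 kΩ above and αR = 8.640 kΩ below.
Lower section ‖ load = 8.438 kΩ.
V_wiper = 21.8 × 8.438/(18.36 + 8.438) = 6.86 V.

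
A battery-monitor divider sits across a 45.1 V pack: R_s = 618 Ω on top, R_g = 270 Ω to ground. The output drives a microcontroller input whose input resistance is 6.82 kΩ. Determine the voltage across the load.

V_out ≈ 13.3 V

The load sits in parallel with R_g: R_g‖R_L = (270 × 6820) / (270 + 6820) = 259.7 Ω.
V_out = 45.1 × 259.7 / (618 + 259.7) = 45.1 × 259.7/877.7 = 13.3 V.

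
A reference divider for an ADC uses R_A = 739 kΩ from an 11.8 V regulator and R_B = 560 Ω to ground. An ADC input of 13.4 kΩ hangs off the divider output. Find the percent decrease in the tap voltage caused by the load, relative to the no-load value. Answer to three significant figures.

4.01 %

The divider's output (Thévenin) resistance is R_A‖R_B = 559.6 Ω.
Fractional drop under load = R_th/(R_th + R_L) = 559.6 / (559.6 + 13400) = 0.04009.
So the output falls by 4.01 %.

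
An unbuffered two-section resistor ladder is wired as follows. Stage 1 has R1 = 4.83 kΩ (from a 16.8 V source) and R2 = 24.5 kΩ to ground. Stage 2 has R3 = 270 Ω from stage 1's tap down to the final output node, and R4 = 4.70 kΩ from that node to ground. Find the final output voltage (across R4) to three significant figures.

Stage 2 presents R3+R4 = 4970 Ω as a load on stage 1's tap.
Stage 1's lower leg becomes R2‖(R3+R4) = 4132 Ω, so V_mid = 16.8 × 4132/8962 = 7.746 V.
Stage 2 is itself unloaded: V_out = V_mid × R4/(R3+R4) = 7.746 × 4700/4970 = 7.32 V.

V_out ≈ 7.32 V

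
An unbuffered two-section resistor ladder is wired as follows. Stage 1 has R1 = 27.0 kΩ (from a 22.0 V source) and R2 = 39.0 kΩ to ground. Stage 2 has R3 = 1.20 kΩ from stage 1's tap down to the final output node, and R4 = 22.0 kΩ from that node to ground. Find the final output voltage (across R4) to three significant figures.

Stage 2 presents R3+R4 = 23.20 kΩ as a load on stage 1's tap.
Stage 1's lower leg becomes R2‖(R3+R4) = 14.55 kΩ, so V_mid = 22.0 × 14.55/41.55 = 7.703 V.
Stage 2 is itself unloaded: V_out = V_mid × R4/(R3+R4) = 7.703 × 22.0/23.20 = 7.30 V.

V_out ≈ 7.30 V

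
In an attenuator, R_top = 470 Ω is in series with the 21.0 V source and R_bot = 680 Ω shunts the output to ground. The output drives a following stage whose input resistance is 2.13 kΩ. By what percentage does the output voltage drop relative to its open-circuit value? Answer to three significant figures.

Unloaded V = 21.0 × 680/1150 = 12.417 V.
Loaded: R_bot‖R_L = 515.4 Ω, giving V = 21.0 × 515.4/985.4 = 10.984 V.
Drop = (12.417 − 10.984) / 12.417 = 11.5 %.

11.5 %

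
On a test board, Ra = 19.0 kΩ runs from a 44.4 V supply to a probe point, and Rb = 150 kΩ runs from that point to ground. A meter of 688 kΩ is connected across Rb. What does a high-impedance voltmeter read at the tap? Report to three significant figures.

V_out ≈ 38.5 V

The load sits in parallel with Rb: Rb‖R_L = (150 × 688) / (150 + 688) = 123.2 kΩ.
V_out = 44.4 × 123.2 / (19.0 + 123.2) = 44.4 × 123.2/142.2 = 38.5 V.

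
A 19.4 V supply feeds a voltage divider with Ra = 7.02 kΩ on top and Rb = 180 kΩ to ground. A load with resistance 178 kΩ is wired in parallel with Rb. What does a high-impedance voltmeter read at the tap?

V_out ≈ 18.0 V

The load sits in parallel with Rb: Rb‖R_L = (180 × 178) / (180 + 178) = 89.50 kΩ.
V_out = 19.4 × 89.50 / (7.02 + 89.50) = 19.4 × 89.50/96.52 = 18.0 V.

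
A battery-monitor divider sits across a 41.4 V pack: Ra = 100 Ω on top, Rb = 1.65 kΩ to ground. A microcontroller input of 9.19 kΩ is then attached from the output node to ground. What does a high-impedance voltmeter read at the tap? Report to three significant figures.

The load sits in parallel with Rb: Rb‖R_L = (1650 × 9190) / (1650 + 9190) = 1399 Ω.
V_out = 41.4 × 1399 / (100 + 1399) = 41.4 × 1399/1499 = 38.6 V.

V_out ≈ 38.6 V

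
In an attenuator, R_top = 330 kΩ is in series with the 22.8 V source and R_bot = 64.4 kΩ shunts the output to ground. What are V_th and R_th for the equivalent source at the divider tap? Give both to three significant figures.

V_th is the open-circuit tap voltage: 22.8 × 64.4/(330 + 64.4) = 3.72 V.
With the supply zeroed, R_top and R_bot appear in parallel from the tap: R_th = R_top‖R_bot = (330 × 64.4)/394.4 = 53.9 kΩ.

V_th = 3.72 V, R_th = 53.9 kΩ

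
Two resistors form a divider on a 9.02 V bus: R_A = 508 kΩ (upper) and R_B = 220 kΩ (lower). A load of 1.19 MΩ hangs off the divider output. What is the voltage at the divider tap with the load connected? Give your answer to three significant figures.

The load sits in parallel with R_B: R_B‖R_L = (220 × 1190) / (220 + 1190) = 185.7 kΩ.
V_out = 9.02 × 185.7 / (508 + 185.7) = 9.02 × 185.7/693.7 = 2.41 V.

V_out ≈ 2.41 V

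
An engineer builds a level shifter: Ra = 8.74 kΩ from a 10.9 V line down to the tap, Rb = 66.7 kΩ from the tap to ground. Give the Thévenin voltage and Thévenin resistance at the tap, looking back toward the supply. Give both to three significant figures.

V_th = 9.64 V, R_th = 7.73 kΩ

V_th is the open-circuit tap voltage: 10.9 × 66.7/(8.74 + 66.7) = 9.64 V.
With the supply zeroed, Ra and Rb appear in parallel from the tap: R_th = Ra‖Rb = (8.74 × 66.7)/75.44 = 7.73 kΩ.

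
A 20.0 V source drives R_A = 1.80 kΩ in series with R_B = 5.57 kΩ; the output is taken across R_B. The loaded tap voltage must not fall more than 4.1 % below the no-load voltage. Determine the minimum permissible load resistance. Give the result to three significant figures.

Output resistance R_th = R_A‖R_B = (1.80 × 5.57)/7.370 = 1.360 kΩ.
The fractional drop is R_th/(R_th + R_L); requiring this ≤ 0.0410 gives R_L ≥ R_th(1/0.0410 − 1) = 1.360 × 23.39 = 31.8 kΩ.

R_L(min) ≈ 31.8 kΩ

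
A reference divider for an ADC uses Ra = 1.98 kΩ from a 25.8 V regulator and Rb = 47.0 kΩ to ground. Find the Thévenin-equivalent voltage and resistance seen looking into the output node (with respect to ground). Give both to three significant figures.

V_th is the open-circuit tap voltage: 25.8 × 47.0/(1.98 + 47.0) = 24.8 V.
With the supply zeroed, Ra and Rb appear in parallel from the tap: R_th = Ra‖Rb = (1.98 × 47.0)/48.98 = 1.90 kΩ.

V_th = 24.8 V, R_th = 1.90 kΩ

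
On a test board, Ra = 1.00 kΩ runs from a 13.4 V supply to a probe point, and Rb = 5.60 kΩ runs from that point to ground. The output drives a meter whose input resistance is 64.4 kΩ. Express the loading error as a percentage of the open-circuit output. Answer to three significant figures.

The divider's output (Thévenin) resistance is Ra‖Rb = 0.8485 kΩ.
Fractional drop under load = R_th/(R_th + R_L) = 0.8485 / (0.8485 + 64.4) = 0.01300.
So the output falls by 1.30 %.

1.30 %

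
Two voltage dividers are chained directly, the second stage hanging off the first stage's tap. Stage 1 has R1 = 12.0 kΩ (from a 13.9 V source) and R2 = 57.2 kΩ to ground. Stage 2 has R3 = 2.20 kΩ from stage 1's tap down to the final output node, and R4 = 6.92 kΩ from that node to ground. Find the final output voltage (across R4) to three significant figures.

V_out ≈ 4.18 V

Stage 2 presents R3+R4 = 9.120 kΩ as a load on stage 1's tap.
Stage 1's lower leg becomes R2‖(R3+R4) = 7.866 kΩ, so V_mid = 13.9 × 7.866/19.87 = 5.504 V.
Stage 2 is itself unloaded: V_out = V_mid × R4/(R3+R4) = 5.504 × 6.92/9.120 = 4.18 V.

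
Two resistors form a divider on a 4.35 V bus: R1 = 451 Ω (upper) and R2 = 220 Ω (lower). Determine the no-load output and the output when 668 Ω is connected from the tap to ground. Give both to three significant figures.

Open-circuit: V = 4.35 × 220/(451 + 220) = 1.43 V.
With the load, R2 becomes R2‖R_L = 165.5 Ω, so V = 4.35 × 165.5/616.5 = 1.17 V.

Unloaded: 1.43 V; loaded: 1.17 V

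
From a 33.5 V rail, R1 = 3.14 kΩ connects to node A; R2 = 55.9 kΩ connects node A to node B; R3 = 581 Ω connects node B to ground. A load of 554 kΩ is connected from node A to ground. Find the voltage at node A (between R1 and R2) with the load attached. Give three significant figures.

V ≈ 31.6 V

Below node A the series string R2+R3 = 56480 Ω sits in parallel with the 554000 Ω load: 51260 Ω.
V_A = 33.5 × 51260/(3140 + 51260) = 31.6 V.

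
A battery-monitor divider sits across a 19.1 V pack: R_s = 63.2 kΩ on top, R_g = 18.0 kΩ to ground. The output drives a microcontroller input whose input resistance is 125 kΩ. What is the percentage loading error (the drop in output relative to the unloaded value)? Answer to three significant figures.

The divider's output (Thévenin) resistance is R_s‖R_g = 14.01 kΩ.
Fractional drop under load = R_th/(R_th + R_L) = 14.01 / (14.01 + 125) = 0.1008.
So the output falls by 10.1 %.

10.1 %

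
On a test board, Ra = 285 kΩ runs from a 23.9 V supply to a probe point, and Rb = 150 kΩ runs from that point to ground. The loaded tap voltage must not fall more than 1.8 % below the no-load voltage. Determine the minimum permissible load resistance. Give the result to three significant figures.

Output resistance R_th = Ra‖Rb = (285 × 150)/435.0 = 98.28 kΩ.
The fractional drop is R_th/(R_th + R_L); requiring this ≤ 0.0180 gives R_L ≥ R_th(1/0.0180 − 1) = 98.28 × 54.56 = 5.36 MΩ.

R_L(min) ≈ 5.36 MΩ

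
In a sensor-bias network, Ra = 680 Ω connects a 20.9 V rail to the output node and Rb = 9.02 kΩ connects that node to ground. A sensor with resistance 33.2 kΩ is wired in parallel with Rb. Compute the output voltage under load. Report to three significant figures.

V_out ≈ 19.1 V

The load sits in parallel with Rb: Rb‖R_L = (9020 × 33200) / (9020 + 33200) = 7093 Ω.
V_out = 20.9 × 7093 / (680 + 7093) = 20.9 × 7093/7773 = 19.1 V.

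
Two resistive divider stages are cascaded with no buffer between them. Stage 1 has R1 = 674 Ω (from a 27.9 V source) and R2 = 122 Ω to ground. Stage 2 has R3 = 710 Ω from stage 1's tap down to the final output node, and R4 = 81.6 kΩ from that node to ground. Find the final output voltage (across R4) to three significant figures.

Stage 2 presents R3+R4 = 82310 Ω as a load on stage 1's tap.
Stage 1's lower leg becomes R2‖(R3+R4) = 121.8 Ω, so V_mid = 27.9 × 121.8/795.8 = 4.271 V.
Stage 2 is itself unloaded: V_out = V_mid × R4/(R3+R4) = 4.271 × 81600/82310 = 4.23 V.

V_out ≈ 4.23 V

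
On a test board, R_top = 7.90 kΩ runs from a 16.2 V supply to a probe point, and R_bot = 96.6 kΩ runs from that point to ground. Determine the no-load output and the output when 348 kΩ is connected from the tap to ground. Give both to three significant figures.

Unloaded: 15.0 V; loaded: 14.7 V

Open-circuit: V = 16.2 × 96.6/(7.90 + 96.6) = 15.0 V.
With the load, R_bot becomes R_bot‖R_L = 75.61 kΩ, so V = 16.2 × 75.61/83.51 = 14.7 V.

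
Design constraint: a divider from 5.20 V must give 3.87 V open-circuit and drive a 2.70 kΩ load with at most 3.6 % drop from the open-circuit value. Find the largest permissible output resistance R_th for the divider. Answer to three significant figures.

Loading drop = R_th/(R_th + R_L) ≤ 0.0360, so R_th ≤ R_L · ε/(1−ε) = 2.70 kΩ × 0.0360/0.9640 = 101 Ω.

R_th ≤ 101 Ω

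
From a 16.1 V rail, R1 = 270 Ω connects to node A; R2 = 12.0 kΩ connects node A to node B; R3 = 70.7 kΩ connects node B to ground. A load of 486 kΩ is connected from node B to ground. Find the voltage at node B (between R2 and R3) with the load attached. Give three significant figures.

At node B, R3 is in parallel with the load: R3‖R_L = 61720 Ω.
Below node A the resistance is R2 + (R3‖R_L) = 73720 Ω, so V_A = 16.1 × 73720/73990 = 16.04 V.
Then V_B = V_A × (R3‖R_L)/(R2 + R3‖R_L) = 16.04 × 61720/73720 = 13.4 V.

V ≈ 13.4 V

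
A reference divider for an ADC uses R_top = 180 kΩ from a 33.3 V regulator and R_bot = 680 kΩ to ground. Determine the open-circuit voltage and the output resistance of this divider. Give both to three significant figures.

V_th = 26.3 V, R_th = 142 kΩ

V_th is the open-circuit tap voltage: 33.3 × 680/(180 + 680) = 26.3 V.
With the supply zeroed, R_top and R_bot appear in parallel from the tap: R_th = R_top‖R_bot = (180 × 680)/860.0 = 142 kΩ.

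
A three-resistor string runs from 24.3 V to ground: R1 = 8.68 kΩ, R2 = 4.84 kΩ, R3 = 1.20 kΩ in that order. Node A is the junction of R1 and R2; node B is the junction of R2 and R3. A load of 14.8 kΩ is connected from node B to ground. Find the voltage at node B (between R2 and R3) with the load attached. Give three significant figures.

V ≈ 1.84 V

At node B, R3 is in parallel with the load: R3‖R_L = 1.110 kΩ.
Below node A the resistance is R2 + (R3‖R_L) = 5.950 kΩ, so V_A = 24.3 × 5.950/14.63 = 9.883 V.
Then V_B = V_A × (R3‖R_L)/(R2 + R3‖R_L) = 9.883 × 1.110/5.950 = 1.84 V.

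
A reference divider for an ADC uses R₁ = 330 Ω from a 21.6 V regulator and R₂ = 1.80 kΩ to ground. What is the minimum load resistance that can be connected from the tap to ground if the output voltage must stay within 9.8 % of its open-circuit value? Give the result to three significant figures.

Output resistance R_th = R₁‖R₂ = (330 × 1800)/2130 = 278.9 Ω.
The fractional drop is R_th/(R_th + R_L); requiring this ≤ 0.0980 gives R_L ≥ R_th(1/0.0980 − 1) = 278.9 × 9.204 = 2.57 kΩ.

R_L(min) ≈ 2.57 kΩ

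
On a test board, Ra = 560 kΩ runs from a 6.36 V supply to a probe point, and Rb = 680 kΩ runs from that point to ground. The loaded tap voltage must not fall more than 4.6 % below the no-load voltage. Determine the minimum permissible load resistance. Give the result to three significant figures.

Output resistance R_th = Ra‖Rb = (560 × 680)/1240 = 307.1 kΩ.
The fractional drop is R_th/(R_th + R_L); requiring this ≤ 0.0460 gives R_L ≥ R_th(1/0.0460 − 1) = 307.1 × 20.74 = 6.37 MΩ.

R_L(min) ≈ 6.37 MΩ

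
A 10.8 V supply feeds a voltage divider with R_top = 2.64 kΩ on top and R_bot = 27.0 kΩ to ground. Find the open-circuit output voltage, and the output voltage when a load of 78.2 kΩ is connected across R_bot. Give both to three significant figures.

Open-circuit: V = 10.8 × 27.0/(2.64 + 27.0) = 9.84 V.
With the load, R_bot becomes R_bot‖R_L = 20.07 kΩ, so V = 10.8 × 20.07/22.71 = 9.54 V.

Unloaded: 9.84 V; loaded: 9.54 V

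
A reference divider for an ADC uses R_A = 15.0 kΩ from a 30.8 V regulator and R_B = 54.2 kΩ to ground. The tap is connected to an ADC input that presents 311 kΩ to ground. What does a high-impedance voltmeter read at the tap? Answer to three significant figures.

The load sits in parallel with R_B: R_B‖R_L = (54.2 × 311) / (54.2 + 311) = 46.16 kΩ.
V_out = 30.8 × 46.16 / (15.0 + 46.16) = 30.8 × 46.16/61.16 = 23.2 V.
(Unloaded it would have been 24.1 V.)

V_out ≈ 23.2 V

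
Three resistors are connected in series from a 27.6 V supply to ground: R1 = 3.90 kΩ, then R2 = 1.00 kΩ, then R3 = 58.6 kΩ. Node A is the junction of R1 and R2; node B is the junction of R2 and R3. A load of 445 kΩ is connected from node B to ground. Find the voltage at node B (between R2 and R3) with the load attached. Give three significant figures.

At node B, R3 is in parallel with the load: R3‖R_L = 51.78 kΩ.
Below node A the resistance is R2 + (R3‖R_L) = 52.78 kΩ, so V_A = 27.6 × 52.78/56.68 = 25.70 V.
Then V_B = V_A × (R3‖R_L)/(R2 + R3‖R_L) = 25.70 × 51.78/52.78 = 25.2 V.

V ≈ 25.2 V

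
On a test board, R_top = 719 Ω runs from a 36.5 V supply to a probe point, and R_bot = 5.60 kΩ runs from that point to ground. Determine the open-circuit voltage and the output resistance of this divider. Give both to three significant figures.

V_th = 32.3 V, R_th = 637 Ω

V_th is the open-circuit tap voltage: 36.5 × 5600/(719 + 5600) = 32.3 V.
With the supply zeroed, R_top and R_bot appear in parallel from the tap: R_th = R_top‖R_bot = (719 × 5600)/6319 = 637 Ω.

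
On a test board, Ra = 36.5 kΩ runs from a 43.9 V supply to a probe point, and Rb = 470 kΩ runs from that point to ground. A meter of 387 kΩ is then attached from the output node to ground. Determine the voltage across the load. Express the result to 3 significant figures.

The load sits in parallel with Rb: Rb‖R_L = (470 × 387) / (470 + 387) = 212.2 kΩ.
V_out = 43.9 × 212.2 / (36.5 + 212.2) = 43.9 × 212.2/248.7 = 37.5 V.

V_out ≈ 37.5 V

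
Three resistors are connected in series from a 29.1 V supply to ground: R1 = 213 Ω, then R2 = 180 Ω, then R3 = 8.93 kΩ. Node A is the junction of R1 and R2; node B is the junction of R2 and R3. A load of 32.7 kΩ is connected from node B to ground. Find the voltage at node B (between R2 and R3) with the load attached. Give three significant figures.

At node B, R3 is in parallel with the load: R3‖R_L = 7014 Ω.
Below node A the resistance is R2 + (R3‖R_L) = 7194 Ω, so V_A = 29.1 × 7194/7407 = 28.26 V.
Then V_B = V_A × (R3‖R_L)/(R2 + R3‖R_L) = 28.26 × 7014/7194 = 27.6 V.

V ≈ 27.6 V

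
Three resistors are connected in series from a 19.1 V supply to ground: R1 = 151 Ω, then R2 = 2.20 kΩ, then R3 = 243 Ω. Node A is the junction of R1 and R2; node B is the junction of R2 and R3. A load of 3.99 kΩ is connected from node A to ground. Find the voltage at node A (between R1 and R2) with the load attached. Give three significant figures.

V ≈ 17.4 V

Below node A the series string R2+R3 = 2443 Ω sits in parallel with the 3990 Ω load: 1515 Ω.
V_A = 19.1 × 1515/(151 + 1515) = 17.4 V.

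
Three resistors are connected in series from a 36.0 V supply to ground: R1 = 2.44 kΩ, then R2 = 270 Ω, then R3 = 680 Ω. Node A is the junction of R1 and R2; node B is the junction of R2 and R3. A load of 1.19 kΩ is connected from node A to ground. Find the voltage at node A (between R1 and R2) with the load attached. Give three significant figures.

Below node A the series string R2+R3 = 950.0 Ω sits in parallel with the 1190 Ω load: 528.3 Ω.
V_A = 36.0 × 528.3/(2440 + 528.3) = 6.41 V.

V ≈ 6.41 V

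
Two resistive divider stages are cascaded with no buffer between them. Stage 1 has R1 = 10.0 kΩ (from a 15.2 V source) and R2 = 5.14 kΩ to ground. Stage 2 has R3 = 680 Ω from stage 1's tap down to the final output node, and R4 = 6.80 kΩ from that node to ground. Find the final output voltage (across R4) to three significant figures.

V_out ≈ 3.23 V

Stage 2 presents R3+R4 = 7480 Ω as a load on stage 1's tap.
Stage 1's lower leg becomes R2‖(R3+R4) = 3047 Ω, so V_mid = 15.2 × 3047/13050 = 3.549 V.
Stage 2 is itself unloaded: V_out = V_mid × R4/(R3+R4) = 3.549 × 6800/7480 = 3.23 V.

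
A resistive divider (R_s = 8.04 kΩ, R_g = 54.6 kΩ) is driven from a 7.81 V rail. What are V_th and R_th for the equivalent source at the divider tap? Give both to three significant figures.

V_th = 6.81 V, R_th = 7.01 kΩ

V_th is the open-circuit tap voltage: 7.81 × 54.6/(8.04 + 54.6) = 6.81 V.
With the supply zeroed, R_s and R_g appear in parallel from the tap: R_th = R_s‖R_g = (8.04 × 54.6)/62.64 = 7.01 kΩ.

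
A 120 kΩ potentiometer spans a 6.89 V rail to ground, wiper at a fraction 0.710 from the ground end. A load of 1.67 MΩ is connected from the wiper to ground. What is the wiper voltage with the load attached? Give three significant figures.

V ≈ 4.82 V

The wiper splits the pot into (1−α)R = 34.80 kΩ above and αR = 85.20 kΩ below.
Lower section ‖ load = 81.06 kΩ.
V_wiper = 6.89 × 81.06/(34.80 + 81.06) = 4.82 V.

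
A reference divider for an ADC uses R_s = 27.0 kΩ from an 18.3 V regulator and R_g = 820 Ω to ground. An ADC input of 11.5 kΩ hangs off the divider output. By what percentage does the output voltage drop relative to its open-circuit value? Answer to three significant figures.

6.47 %

The divider's output (Thévenin) resistance is R_s‖R_g = 795.8 Ω.
Fractional drop under load = R_th/(R_th + R_L) = 795.8 / (795.8 + 11500) = 0.06472.
So the output falls by 6.47 %.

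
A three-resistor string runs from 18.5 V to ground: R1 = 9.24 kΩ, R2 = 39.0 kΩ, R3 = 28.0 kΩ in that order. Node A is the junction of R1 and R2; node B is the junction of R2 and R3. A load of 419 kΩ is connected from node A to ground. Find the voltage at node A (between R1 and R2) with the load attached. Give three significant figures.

Below node A the series string R2+R3 = 67.00 kΩ sits in parallel with the 419 kΩ load: 57.76 kΩ.
V_A = 18.5 × 57.76/(9.24 + 57.76) = 15.9 V.

V ≈ 15.9 V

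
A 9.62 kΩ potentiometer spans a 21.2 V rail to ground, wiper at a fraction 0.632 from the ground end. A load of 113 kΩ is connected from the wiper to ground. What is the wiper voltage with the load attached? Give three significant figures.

V ≈ 13.1 V

The wiper splits the pot into (1−α)R = 3.540 kΩ above and αR = 6.080 kΩ below.
Lower section ‖ load = 5.769 kΩ.
V_wiper = 21.2 × 5.769/(3.540 + 5.769) = 13.1 V.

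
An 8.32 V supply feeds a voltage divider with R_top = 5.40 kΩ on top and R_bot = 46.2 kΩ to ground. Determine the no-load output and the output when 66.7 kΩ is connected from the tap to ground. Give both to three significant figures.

Open-circuit: V = 8.32 × 46.2/(5.40 + 46.2) = 7.45 V.
With the load, R_bot becomes R_bot‖R_L = 27.29 kΩ, so V = 8.32 × 27.29/32.69 = 6.95 V.

Unloaded: 7.45 V; loaded: 6.95 V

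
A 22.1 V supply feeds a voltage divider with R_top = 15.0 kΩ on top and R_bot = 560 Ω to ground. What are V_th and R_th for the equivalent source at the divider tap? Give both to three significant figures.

V_th = 0.795 V, R_th = 540 Ω

V_th is the open-circuit tap voltage: 22.1 × 560/(15000 + 560) = 0.795 V.
With the supply zeroed, R_top and R_bot appear in parallel from the tap: R_th = R_top‖R_bot = (15000 × 560)/15560 = 540 Ω.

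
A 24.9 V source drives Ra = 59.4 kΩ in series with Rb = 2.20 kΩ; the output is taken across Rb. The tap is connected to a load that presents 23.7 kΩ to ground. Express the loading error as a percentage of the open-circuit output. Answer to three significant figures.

8.22 %

Unloaded V = 24.9 × 2.20/61.60 = 0.88929 V.
Loaded: Rb‖R_L = 2.013 kΩ, giving V = 24.9 × 2.013/61.41 = 0.81622 V.
Drop = (0.88929 − 0.81622) / 0.88929 = 8.22 %.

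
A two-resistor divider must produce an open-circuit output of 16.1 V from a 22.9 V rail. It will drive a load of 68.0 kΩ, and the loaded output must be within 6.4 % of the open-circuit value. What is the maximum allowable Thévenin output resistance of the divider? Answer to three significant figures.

R_th ≤ 4.65 kΩ

Loading drop = R_th/(R_th + R_L) ≤ 0.0640, so R_th ≤ R_L · ε/(1−ε) = 68.0 kΩ × 0.0640/0.9360 = 4.65 kΩ.
(Any R1, R2 with R2/(R1+R2) = 0.703 and R1‖R2 ≤ 4.65 kΩ will meet the spec.)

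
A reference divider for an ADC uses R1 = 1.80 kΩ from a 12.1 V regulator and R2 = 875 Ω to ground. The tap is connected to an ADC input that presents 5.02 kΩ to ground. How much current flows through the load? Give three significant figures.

I_L ≈ 0.706 mA

R2‖R_L = 745.1 Ω; V_out = 12.1 × 745.1/2545 = 3.542 V.
I_L = V_out / R_L = 3.542 / 5.02 kΩ = 0.706 mA.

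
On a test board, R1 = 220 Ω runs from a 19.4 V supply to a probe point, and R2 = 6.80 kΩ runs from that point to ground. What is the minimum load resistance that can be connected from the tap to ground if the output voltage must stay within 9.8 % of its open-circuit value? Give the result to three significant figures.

Output resistance R_th = R1‖R2 = (220 × 6800)/7020 = 213.1 Ω.
The fractional drop is R_th/(R_th + R_L); requiring this ≤ 0.0980 gives R_L ≥ R_th(1/0.0980 − 1) = 213.1 × 9.204 = 1.96 kΩ.

R_L(min) ≈ 1.96 kΩ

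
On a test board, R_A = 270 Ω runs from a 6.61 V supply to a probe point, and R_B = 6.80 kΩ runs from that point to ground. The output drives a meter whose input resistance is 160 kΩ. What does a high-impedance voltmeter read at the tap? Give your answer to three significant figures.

V_out ≈ 6.35 V

The load sits in parallel with R_B: R_B‖R_L = (6800 × 160000) / (6800 + 160000) = 6523 Ω.
V_out = 6.61 × 6523 / (270 + 6523) = 6.61 × 6523/6793 = 6.35 V.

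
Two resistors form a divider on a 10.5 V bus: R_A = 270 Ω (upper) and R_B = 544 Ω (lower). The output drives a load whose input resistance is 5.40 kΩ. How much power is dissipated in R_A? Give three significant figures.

Total resistance from the source is R_A + (R_B‖R_L) = 764.2 Ω, so I = 10.5/764.2 Ω = 13.74 mA.
P = I²·R_A = (13.74 mA)² × 270 Ω = 51.0 mW.

P ≈ 51.0 mW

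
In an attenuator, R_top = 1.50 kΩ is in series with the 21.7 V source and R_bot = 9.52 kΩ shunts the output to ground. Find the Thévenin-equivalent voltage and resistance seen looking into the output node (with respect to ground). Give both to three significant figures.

V_th = 18.7 V, R_th = 1.30 kΩ

V_th is the open-circuit tap voltage: 21.7 × 9.52/(1.50 + 9.52) = 18.7 V.
With the supply zeroed, R_top and R_bot appear in parallel from the tap: R_th = R_top‖R_bot = (1.50 × 9.52)/11.02 = 1.30 kΩ.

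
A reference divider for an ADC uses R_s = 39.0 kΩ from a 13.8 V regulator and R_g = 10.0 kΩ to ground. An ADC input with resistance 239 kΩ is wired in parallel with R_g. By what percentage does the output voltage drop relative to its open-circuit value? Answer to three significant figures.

The divider's output (Thévenin) resistance is R_s‖R_g = 7.959 kΩ.
Fractional drop under load = R_th/(R_th + R_L) = 7.959 / (7.959 + 239) = 0.03223.
So the output falls by 3.22 %.

3.22 %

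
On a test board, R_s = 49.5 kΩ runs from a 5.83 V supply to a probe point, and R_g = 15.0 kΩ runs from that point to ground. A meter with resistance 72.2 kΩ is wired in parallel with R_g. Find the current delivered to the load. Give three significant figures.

R_g‖R_L = 12.42 kΩ; V_out = 5.83 × 12.42/61.92 = 1.169 V.
I_L = V_out / R_L = 1.169 / 72.2 kΩ = 0.0162 mA.

I_L ≈ 0.0162 mA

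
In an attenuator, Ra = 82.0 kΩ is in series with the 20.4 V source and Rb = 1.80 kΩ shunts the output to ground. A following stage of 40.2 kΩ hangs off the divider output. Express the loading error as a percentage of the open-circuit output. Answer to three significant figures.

The divider's output (Thévenin) resistance is Ra‖Rb = 1.761 kΩ.
Fractional drop under load = R_th/(R_th + R_L) = 1.761 / (1.761 + 40.2) = 0.04198.
So the output falls by 4.20 %.

4.20 %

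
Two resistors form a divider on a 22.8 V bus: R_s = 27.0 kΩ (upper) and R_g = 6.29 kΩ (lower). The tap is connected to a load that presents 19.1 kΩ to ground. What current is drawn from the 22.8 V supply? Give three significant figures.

I ≈ 0.719 mA

R_g‖R_L = 4.732 kΩ, so the source sees R_s + R_g‖R_L = 31.73 kΩ.
I = 22.8 V / 31.73 kΩ = 0.719 mA.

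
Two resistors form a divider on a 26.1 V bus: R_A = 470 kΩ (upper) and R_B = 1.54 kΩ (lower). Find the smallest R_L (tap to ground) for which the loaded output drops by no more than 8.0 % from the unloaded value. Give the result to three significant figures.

Output resistance R_th = R_A‖R_B = (470 × 1.54)/471.5 = 1.535 kΩ.
The fractional drop is R_th/(R_th + R_L); requiring this ≤ 0.0800 gives R_L ≥ R_th(1/0.0800 − 1) = 1.535 × 11.50 = 17.7 kΩ.

R_L(min) ≈ 17.7 kΩ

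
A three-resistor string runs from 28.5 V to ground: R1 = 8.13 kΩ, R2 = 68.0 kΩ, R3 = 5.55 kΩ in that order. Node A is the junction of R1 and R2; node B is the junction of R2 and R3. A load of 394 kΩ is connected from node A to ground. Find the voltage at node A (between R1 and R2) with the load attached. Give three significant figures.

V ≈ 25.2 V

Below node A the series string R2+R3 = 73.55 kΩ sits in parallel with the 394 kΩ load: 61.98 kΩ.
V_A = 28.5 × 61.98/(8.13 + 61.98) = 25.2 V.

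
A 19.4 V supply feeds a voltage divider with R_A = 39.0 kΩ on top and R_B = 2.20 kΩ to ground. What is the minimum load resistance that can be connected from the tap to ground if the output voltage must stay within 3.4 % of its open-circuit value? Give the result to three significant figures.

Output resistance R_th = R_A‖R_B = (39.0 × 2.20)/41.20 = 2.083 kΩ.
The fractional drop is R_th/(R_th + R_L); requiring this ≤ 0.0340 gives R_L ≥ R_th(1/0.0340 − 1) = 2.083 × 28.41 = 59.2 kΩ.

R_L(min) ≈ 59.2 kΩ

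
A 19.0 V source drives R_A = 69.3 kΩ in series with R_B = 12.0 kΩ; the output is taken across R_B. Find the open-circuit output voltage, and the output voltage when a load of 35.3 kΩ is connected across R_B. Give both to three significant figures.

Open-circuit: V = 19.0 × 12.0/(69.3 + 12.0) = 2.80 V.
With the load, R_B becomes R_B‖R_L = 8.956 kΩ, so V = 19.0 × 8.956/78.26 = 2.17 V.

Unloaded: 2.80 V; loaded: 2.17 V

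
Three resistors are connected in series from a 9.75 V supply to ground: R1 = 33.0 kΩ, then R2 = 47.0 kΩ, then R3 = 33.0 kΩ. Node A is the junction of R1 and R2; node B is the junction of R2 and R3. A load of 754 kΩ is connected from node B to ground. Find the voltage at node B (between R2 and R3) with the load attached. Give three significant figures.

At node B, R3 is in parallel with the load: R3‖R_L = 31.62 kΩ.
Below node A the resistance is R2 + (R3‖R_L) = 78.62 kΩ, so V_A = 9.75 × 78.62/111.6 = 6.867 V.
Then V_B = V_A × (R3‖R_L)/(R2 + R3‖R_L) = 6.867 × 31.62/78.62 = 2.76 V.

V ≈ 2.76 V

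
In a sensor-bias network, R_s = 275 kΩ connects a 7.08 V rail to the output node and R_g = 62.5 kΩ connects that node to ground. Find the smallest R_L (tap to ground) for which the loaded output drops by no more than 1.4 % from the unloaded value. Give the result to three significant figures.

R_L(min) ≈ 3.59 MΩ

Output resistance R_th = R_s‖R_g = (275 × 62.5)/337.5 = 50.93 kΩ.
The fractional drop is R_th/(R_th + R_L); requiring this ≤ 0.0140 gives R_L ≥ R_th(1/0.0140 − 1) = 50.93 × 70.43 = 3.59 MΩ.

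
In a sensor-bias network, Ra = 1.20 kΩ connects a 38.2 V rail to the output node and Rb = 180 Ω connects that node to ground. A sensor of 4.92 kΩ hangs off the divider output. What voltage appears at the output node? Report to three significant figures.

V_out ≈ 4.83 V

The load sits in parallel with Rb: Rb‖R_L = (180 × 4920) / (180 + 4920) = 173.6 Ω.
V_out = 38.2 × 173.6 / (1200 + 173.6) = 38.2 × 173.6/1374 = 4.83 V.
(Unloaded it would have been 4.98 V.)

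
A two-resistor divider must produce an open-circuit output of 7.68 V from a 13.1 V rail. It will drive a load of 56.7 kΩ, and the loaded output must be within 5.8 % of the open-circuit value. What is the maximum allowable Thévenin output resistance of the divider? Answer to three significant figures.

R_th ≤ 3.49 kΩ

Loading drop = R_th/(R_th + R_L) ≤ 0.0580, so R_th ≤ R_L · ε/(1−ε) = 56.7 kΩ × 0.0580/0.9420 = 3.49 kΩ.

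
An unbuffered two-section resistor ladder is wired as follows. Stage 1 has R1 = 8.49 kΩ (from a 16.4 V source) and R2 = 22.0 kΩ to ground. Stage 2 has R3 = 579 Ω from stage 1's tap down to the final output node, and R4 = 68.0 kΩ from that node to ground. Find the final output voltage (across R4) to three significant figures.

Stage 2 presents R3+R4 = 68580 Ω as a load on stage 1's tap.
Stage 1's lower leg becomes R2‖(R3+R4) = 16660 Ω, so V_mid = 16.4 × 16660/25150 = 10.86 V.
Stage 2 is itself unloaded: V_out = V_mid × R4/(R3+R4) = 10.86 × 68000/68580 = 10.8 V.

V_out ≈ 10.8 V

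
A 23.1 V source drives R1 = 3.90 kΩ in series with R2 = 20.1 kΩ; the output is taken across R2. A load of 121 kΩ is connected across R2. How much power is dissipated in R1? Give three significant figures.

P ≈ 4.66 mW

Total resistance from the source is R1 + (R2‖R_L) = 21.14 kΩ, so I = 23.1/21.14 kΩ = 1.093 mA.
P = I²·R1 = (1.093 mA)² × 3.90 kΩ = 4.66 mW.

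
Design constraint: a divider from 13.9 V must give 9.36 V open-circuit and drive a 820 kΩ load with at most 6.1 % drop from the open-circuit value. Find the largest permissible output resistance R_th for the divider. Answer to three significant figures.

Loading drop = R_th/(R_th + R_L) ≤ 0.0610, so R_th ≤ R_L · ε/(1−ε) = 820 kΩ × 0.0610/0.9390 = 53.3 kΩ.

R_th ≤ 53.3 kΩ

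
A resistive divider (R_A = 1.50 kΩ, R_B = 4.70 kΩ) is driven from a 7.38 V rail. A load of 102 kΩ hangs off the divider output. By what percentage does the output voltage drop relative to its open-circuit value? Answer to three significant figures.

The divider's output (Thévenin) resistance is R_A‖R_B = 1.137 kΩ.
Fractional drop under load = R_th/(R_th + R_L) = 1.137 / (1.137 + 102) = 0.01103.
So the output falls by 1.10 %.

1.10 %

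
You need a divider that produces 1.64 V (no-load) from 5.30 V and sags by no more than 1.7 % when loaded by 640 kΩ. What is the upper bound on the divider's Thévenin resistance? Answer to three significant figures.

R_th ≤ 11.1 kΩ

Loading drop = R_th/(R_th + R_L) ≤ 0.0170, so R_th ≤ R_L · ε/(1−ε) = 640 kΩ × 0.0170/0.9830 = 11.1 kΩ.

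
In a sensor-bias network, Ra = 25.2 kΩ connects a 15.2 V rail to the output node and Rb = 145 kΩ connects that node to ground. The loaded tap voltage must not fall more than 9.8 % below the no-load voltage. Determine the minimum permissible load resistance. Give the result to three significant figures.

R_L(min) ≈ 198 kΩ

Output resistance R_th = Ra‖Rb = (25.2 × 145)/170.2 = 21.47 kΩ.
The fractional drop is R_th/(R_th + R_L); requiring this ≤ 0.0980 gives R_L ≥ R_th(1/0.0980 − 1) = 21.47 × 9.204 = 198 kΩ.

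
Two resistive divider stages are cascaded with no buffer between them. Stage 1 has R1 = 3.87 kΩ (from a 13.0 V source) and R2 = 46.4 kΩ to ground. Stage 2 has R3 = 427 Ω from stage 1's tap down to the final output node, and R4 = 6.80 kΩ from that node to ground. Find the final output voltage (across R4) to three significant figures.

V_out ≈ 7.56 V

Stage 2 presents R3+R4 = 7227 Ω as a load on stage 1's tap.
Stage 1's lower leg becomes R2‖(R3+R4) = 6253 Ω, so V_mid = 13.0 × 6253/10120 = 8.030 V.
Stage 2 is itself unloaded: V_out = V_mid × R4/(R3+R4) = 8.030 × 6800/7227 = 7.56 V.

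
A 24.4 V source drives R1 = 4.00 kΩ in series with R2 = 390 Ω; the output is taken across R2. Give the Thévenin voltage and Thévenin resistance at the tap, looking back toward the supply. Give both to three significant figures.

V_th is the open-circuit tap voltage: 24.4 × 390/(4000 + 390) = 2.17 V.
With the supply zeroed, R1 and R2 appear in parallel from the tap: R_th = R1‖R2 = (4000 × 390)/4390 = 355 Ω.

V_th = 2.17 V, R_th = 355 Ω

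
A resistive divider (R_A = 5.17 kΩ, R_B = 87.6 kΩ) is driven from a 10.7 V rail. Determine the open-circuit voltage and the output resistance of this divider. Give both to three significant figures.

V_th = 10.1 V, R_th = 4.88 kΩ

V_th is the open-circuit tap voltage: 10.7 × 87.6/(5.17 + 87.6) = 10.1 V.
With the supply zeroed, R_A and R_B appear in parallel from the tap: R_th = R_A‖R_B = (5.17 × 87.6)/92.77 = 4.88 kΩ.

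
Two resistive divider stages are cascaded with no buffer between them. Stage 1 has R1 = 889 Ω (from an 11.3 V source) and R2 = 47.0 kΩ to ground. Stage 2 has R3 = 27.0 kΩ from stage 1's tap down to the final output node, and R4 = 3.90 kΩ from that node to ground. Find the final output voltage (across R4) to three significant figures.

V_out ≈ 1.36 V

Stage 2 presents R3+R4 = 30900 Ω as a load on stage 1's tap.
Stage 1's lower leg becomes R2‖(R3+R4) = 18640 Ω, so V_mid = 11.3 × 18640/19530 = 10.79 V.
Stage 2 is itself unloaded: V_out = V_mid × R4/(R3+R4) = 10.79 × 3900/30900 = 1.36 V.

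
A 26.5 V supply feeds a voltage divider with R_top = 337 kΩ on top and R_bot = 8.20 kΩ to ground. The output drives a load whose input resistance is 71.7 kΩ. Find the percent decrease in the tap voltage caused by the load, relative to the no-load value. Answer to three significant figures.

10.0 %

The divider's output (Thévenin) resistance is R_top‖R_bot = 8.005 kΩ.
Fractional drop under load = R_th/(R_th + R_L) = 8.005 / (8.005 + 71.7) = 0.1004.
So the output falls by 10.0 %.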